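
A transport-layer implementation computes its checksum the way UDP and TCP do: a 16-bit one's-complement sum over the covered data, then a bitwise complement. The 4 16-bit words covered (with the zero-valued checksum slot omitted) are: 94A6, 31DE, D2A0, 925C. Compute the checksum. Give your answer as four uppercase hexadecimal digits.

One's-complement addition (fold any carry out of bit 15 back into bit 0):
  0x94A6 + 0x31DE = 0x0C684
  0xC684 + 0xD2A0 = 0x19924 → wrap carry → 0x9925
  0x9925 + 0x925C = 0x12B81 → wrap carry → 0x2B82
One's-complement sum = 0x2B82.
Checksum = ~0x2B82 & 0xFFFF = 0xD47D.

D47D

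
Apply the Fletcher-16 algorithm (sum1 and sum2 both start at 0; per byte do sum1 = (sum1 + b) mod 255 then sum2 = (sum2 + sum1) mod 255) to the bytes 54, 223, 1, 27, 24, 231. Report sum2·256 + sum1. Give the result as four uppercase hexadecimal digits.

Running sums (mod 255):
  after byte 0 (54): sum1=54, sum2=54
  after byte 1 (223): sum1=22, sum2=76
  after byte 2 (1): sum1=23, sum2=99
  after byte 3 (27): sum1=50, sum2=149
  after byte 4 (24): sum1=74, sum2=223
  after byte 5 (231): sum1=50, sum2=18
Checksum = sum2·256 + sum1 = 18·256 + 50 = 4658 = 0x1232.

1232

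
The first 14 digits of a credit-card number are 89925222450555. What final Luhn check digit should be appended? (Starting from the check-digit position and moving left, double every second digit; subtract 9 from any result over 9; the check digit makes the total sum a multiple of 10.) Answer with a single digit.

Partial digits right→left: 5 5 5 0 5 4 2 2 2 5 2 9 9 8
Double every second digit counting from the check-digit position (so the 1st, 3rd, 5th, ... of the partial from the right).
  doubled (with −9 where >9): 1 1 1 4 4 4 9 → sum 24
  kept as-is: 5 0 4 2 5 9 8 → sum 33
Total = 24 + 33 = 57.
Check digit = (10 − (57 mod 10)) mod 10 = 3.

3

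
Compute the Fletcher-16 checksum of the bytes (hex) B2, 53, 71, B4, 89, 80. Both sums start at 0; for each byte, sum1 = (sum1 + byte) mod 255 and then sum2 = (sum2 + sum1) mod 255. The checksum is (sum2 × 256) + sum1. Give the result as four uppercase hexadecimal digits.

4836

Running sums (mod 255):
  after byte 0 (B2): sum1=178, sum2=178
  after byte 1 (53): sum1=6, sum2=184
  after byte 2 (71): sum1=119, sum2=48
  after byte 3 (B4): sum1=44, sum2=92
  after byte 4 (89): sum1=181, sum2=18
  after byte 5 (80): sum1=54, sum2=72
Checksum = sum2·256 + sum1 = 72·256 + 54 = 18486 = 0x4836.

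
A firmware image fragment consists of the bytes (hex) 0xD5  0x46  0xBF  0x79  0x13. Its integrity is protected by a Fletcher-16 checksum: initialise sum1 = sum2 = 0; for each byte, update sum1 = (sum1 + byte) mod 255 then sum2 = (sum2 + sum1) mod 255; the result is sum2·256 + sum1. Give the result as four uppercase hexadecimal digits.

Running sums (mod 255):
  after byte 0 (0xD5): sum1=213, sum2=213
  after byte 1 (0x46): sum1=28, sum2=241
  after byte 2 (0xBF): sum1=219, sum2=205
  after byte 3 (0x79): sum1=85, sum2=35
  after byte 4 (0x13): sum1=104, sum2=139
Checksum = sum2·256 + sum1 = 139·256 + 104 = 35688 = 0x8B68.

8B68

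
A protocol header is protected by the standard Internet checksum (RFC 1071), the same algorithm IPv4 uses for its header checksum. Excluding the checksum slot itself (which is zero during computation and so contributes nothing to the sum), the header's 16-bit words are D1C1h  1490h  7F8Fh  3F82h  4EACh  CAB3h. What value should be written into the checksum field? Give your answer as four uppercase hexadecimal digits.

413C

One's-complement addition (fold any carry out of bit 15 back into bit 0):
  0xD1C1 + 0x1490 = 0x0E651
  0xE651 + 0x7F8F = 0x165E0 → wrap carry → 0x65E1
  0x65E1 + 0x3F82 = 0x0A563
  0xA563 + 0x4EAC = 0x0F40F
  0xF40F + 0xCAB3 = 0x1BEC2 → wrap carry → 0xBEC3
One's-complement sum = 0xBEC3.
Checksum = ~0xBEC3 & 0xFFFF = 0x413C.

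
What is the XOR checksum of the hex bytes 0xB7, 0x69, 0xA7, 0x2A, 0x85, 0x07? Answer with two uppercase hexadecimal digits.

XOR the bytes together:
  start with 0xB7
  0xB7 ⊕ 0x69 = 0xDE
  0xDE ⊕ 0xA7 = 0x79
  0x79 ⊕ 0x2A = 0x53
  0x53 ⊕ 0x85 = 0xD6
  0xD6 ⊕ 0x07 = 0xD1

D1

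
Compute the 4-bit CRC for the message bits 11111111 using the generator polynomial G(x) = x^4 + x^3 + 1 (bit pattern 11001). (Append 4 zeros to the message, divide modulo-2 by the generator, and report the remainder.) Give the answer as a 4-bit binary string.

0110

Append 4 zeros: 111111110000. Divide by 11001 (XOR where the leading bit is 1):
  pos 0: 11111 XOR 11001 = 00110
  pos 2: 11011 XOR 11001 = 00010
  pos 5: 10100 XOR 11001 = 01101
  pos 6: 11010 XOR 11001 = 00011
Remainder (last 4 bits) = 0110. This is the CRC / FCS.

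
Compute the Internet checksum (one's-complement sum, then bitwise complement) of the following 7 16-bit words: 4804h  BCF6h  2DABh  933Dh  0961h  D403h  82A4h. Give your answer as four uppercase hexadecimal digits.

One's-complement addition (fold any carry out of bit 15 back into bit 0):
  0x4804 + 0xBCF6 = 0x104FA → wrap carry → 0x04FB
  0x04FB + 0x2DAB = 0x032A6
  0x32A6 + 0x933D = 0x0C5E3
  0xC5E3 + 0x0961 = 0x0CF44
  0xCF44 + 0xD403 = 0x1A347 → wrap carry → 0xA348
  0xA348 + 0x82A4 = 0x125EC → wrap carry → 0x25ED
One's-complement sum = 0x25ED.
Checksum = ~0x25ED & 0xFFFF = 0xDA12.

DA12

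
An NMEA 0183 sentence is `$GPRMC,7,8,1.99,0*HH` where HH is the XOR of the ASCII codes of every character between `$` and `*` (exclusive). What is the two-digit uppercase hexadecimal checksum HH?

6B

XOR the ASCII codes of the payload characters:
  'G' = 0x47 → acc = 0x47
  'P' = 0x50 → acc = 0x17
  'R' = 0x52 → acc = 0x45
  'M' = 0x4D → acc = 0x08
  'C' = 0x43 → acc = 0x4B
  ',' = 0x2C → acc = 0x67
  '7' = 0x37 → acc = 0x50
  ',' = 0x2C → acc = 0x7C
  '8' = 0x38 → acc = 0x44
  ',' = 0x2C → acc = 0x68
  '1' = 0x31 → acc = 0x59
  '.' = 0x2E → acc = 0x77
  '9' = 0x39 → acc = 0x4E
  '9' = 0x39 → acc = 0x77
  ',' = 0x2C → acc = 0x5B
  '0' = 0x30 → acc = 0x6B
Checksum = 0x6B.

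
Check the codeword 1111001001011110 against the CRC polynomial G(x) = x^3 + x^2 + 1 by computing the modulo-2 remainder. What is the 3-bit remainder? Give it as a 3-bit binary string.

Modulo-2 division of 1111001001011110 by 1101:
  pos 0: 1111 XOR 1101 = 0010
  pos 2: 1000 XOR 1101 = 0101
  pos 3: 1011 XOR 1101 = 0110
  pos 4: 1100 XOR 1101 = 0001
  pos 7: 1010 XOR 1101 = 0111
  pos 8: 1111 XOR 1101 = 0010
  pos 10: 1011 XOR 1101 = 0110
  pos 11: 1101 XOR 1101 = 0000
Remainder = 000 (zero — the frame passes the CRC check).

000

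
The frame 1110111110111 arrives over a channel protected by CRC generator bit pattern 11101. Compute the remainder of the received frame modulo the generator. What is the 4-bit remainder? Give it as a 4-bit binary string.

Modulo-2 division of 1110111110111 by 11101:
  pos 0: 11101 XOR 11101 = 00000
  pos 5: 11110 XOR 11101 = 00011
  pos 8: 11111 XOR 11101 = 00010
Remainder = 0010 (nonzero — an error is detected).

0010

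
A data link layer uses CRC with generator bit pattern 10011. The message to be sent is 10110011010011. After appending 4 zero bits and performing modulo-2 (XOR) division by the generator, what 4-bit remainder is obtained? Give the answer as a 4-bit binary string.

0101

Append 4 zeros: 101100110100110000. Divide by 10011 (XOR where the leading bit is 1):
  pos 0: 10110 XOR 10011 = 00101
  pos 2: 10101 XOR 10011 = 00110
  pos 4: 11010 XOR 10011 = 01001
  pos 5: 10011 XOR 10011 = 00000
  pos 12: 11000 XOR 10011 = 01011
  pos 13: 10110 XOR 10011 = 00101
Remainder (last 4 bits) = 0101. This is the CRC / FCS.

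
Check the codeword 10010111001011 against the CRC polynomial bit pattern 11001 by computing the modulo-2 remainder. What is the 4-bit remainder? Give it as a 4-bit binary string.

Modulo-2 division of 10010111001011 by 11001:
  pos 0: 10010 XOR 11001 = 01011
  pos 1: 10111 XOR 11001 = 01110
  pos 2: 11101 XOR 11001 = 00100
  pos 4: 10010 XOR 11001 = 01011
  pos 5: 10110 XOR 11001 = 01111
  pos 6: 11111 XOR 11001 = 00110
  pos 8: 11001 XOR 11001 = 00000
Remainder = 0001 (nonzero — an error is detected).

0001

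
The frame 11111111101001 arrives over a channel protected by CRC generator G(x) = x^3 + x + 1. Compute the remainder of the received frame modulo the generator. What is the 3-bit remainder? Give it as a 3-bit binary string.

Modulo-2 division of 11111111101001 by 1011:
  pos 0: 1111 XOR 1011 = 0100
  pos 1: 1001 XOR 1011 = 0010
  pos 3: 1011 XOR 1011 = 0000
  pos 7: 1101 XOR 1011 = 0110
  pos 8: 1100 XOR 1011 = 0111
  pos 9: 1110 XOR 1011 = 0101
  pos 10: 1011 XOR 1011 = 0000
Remainder = 000 (zero — the frame passes the CRC check).

000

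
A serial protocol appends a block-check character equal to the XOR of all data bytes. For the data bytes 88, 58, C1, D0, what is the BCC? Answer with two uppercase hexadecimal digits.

C1

XOR the bytes together:
  start with 0x88
  0x88 ⊕ 0x58 = 0xD0
  0xD0 ⊕ 0xC1 = 0x11
  0x11 ⊕ 0xD0 = 0xC1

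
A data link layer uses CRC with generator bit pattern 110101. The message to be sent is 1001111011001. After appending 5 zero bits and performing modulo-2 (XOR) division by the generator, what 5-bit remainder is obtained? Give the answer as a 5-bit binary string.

11011

Append 5 zeros: 100111101100100000. Divide by 110101 (XOR where the leading bit is 1):
  pos 0: 100111 XOR 110101 = 010010
  pos 1: 100101 XOR 110101 = 010000
  pos 2: 100000 XOR 110101 = 010101
  pos 3: 101011 XOR 110101 = 011110
  pos 4: 111101 XOR 110101 = 001000
  pos 6: 100000 XOR 110101 = 010101
  pos 7: 101011 XOR 110101 = 011110
  pos 8: 111100 XOR 110101 = 001001
  pos 10: 100100 XOR 110101 = 010001
  pos 11: 100010 XOR 110101 = 010111
  pos 12: 101110 XOR 110101 = 011011
Remainder (last 5 bits) = 11011. This is the CRC / FCS.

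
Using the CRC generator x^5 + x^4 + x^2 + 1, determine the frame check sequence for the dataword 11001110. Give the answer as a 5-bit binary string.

Append 5 zeros: 1100111000000. Divide by 110101 (XOR where the leading bit is 1):
  pos 0: 110011 XOR 110101 = 000110
  pos 3: 110100 XOR 110101 = 000001
Remainder (last 5 bits) = 10000. This is the CRC / FCS.

10000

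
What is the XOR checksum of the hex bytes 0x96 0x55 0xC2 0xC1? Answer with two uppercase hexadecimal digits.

C0

XOR the bytes together:
  start with 0x96
  0x96 ⊕ 0x55 = 0xC3
  0xC3 ⊕ 0xC2 = 0x01
  0x01 ⊕ 0xC1 = 0xC0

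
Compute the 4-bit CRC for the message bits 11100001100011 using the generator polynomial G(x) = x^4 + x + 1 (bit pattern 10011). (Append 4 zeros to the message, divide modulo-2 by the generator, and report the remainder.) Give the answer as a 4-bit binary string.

Append 4 zeros: 111000011000110000. Divide by 10011 (XOR where the leading bit is 1):
  pos 0: 11100 XOR 10011 = 01111
  pos 1: 11110 XOR 10011 = 01101
  pos 2: 11010 XOR 10011 = 01001
  pos 3: 10011 XOR 10011 = 00000
  pos 8: 10001 XOR 10011 = 00010
  pos 11: 10100 XOR 10011 = 00111
  pos 13: 11100 XOR 10011 = 01111
Remainder (last 4 bits) = 1111. This is the CRC / FCS.

1111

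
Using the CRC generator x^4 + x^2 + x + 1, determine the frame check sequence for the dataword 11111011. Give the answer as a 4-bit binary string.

0001

Append 4 zeros: 111110110000. Divide by 10111 (XOR where the leading bit is 1):
  pos 0: 11111 XOR 10111 = 01000
  pos 1: 10000 XOR 10111 = 00111
  pos 3: 11111 XOR 10111 = 01000
  pos 4: 10000 XOR 10111 = 00111
  pos 6: 11100 XOR 10111 = 01011
  pos 7: 10110 XOR 10111 = 00001
Remainder (last 4 bits) = 0001. This is the CRC / FCS.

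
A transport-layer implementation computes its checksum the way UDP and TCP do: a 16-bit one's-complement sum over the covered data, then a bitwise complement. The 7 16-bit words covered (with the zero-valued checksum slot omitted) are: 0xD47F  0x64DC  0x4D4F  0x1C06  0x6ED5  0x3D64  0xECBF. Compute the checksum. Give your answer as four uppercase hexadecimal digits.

One's-complement addition (fold any carry out of bit 15 back into bit 0):
  0xD47F + 0x64DC = 0x1395B → wrap carry → 0x395C
  0x395C + 0x4D4F = 0x086AB
  0x86AB + 0x1C06 = 0x0A2B1
  0xA2B1 + 0x6ED5 = 0x11186 → wrap carry → 0x1187
  0x1187 + 0x3D64 = 0x04EEB
  0x4EEB + 0xECBF = 0x13BAA → wrap carry → 0x3BAB
One's-complement sum = 0x3BAB.
Checksum = ~0x3BAB & 0xFFFF = 0xC454.

C454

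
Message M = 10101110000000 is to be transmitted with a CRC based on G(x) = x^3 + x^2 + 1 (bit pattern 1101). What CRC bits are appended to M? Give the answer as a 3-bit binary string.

Append 3 zeros: 10101110000000000. Divide by 1101 (XOR where the leading bit is 1):
  pos 0: 1010 XOR 1101 = 0111
  pos 1: 1111 XOR 1101 = 0010
  pos 3: 1011 XOR 1101 = 0110
  pos 4: 1100 XOR 1101 = 0001
  pos 7: 1000 XOR 1101 = 0101
  pos 8: 1010 XOR 1101 = 0111
  pos 9: 1110 XOR 1101 = 0011
  pos 11: 1100 XOR 1101 = 0001
Remainder (last 3 bits) = 100. This is the CRC / FCS.

100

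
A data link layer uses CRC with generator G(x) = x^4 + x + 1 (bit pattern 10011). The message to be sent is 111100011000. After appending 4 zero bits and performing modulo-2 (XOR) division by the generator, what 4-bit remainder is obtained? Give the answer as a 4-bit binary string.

0100

Append 4 zeros: 1111000110000000. Divide by 10011 (XOR where the leading bit is 1):
  pos 0: 11110 XOR 10011 = 01101
  pos 1: 11010 XOR 10011 = 01001
  pos 2: 10010 XOR 10011 = 00001
  pos 6: 11100 XOR 10011 = 01111
  pos 7: 11110 XOR 10011 = 01101
  pos 8: 11010 XOR 10011 = 01001
  pos 9: 10010 XOR 10011 = 00001
Remainder (last 4 bits) = 0100. This is the CRC / FCS.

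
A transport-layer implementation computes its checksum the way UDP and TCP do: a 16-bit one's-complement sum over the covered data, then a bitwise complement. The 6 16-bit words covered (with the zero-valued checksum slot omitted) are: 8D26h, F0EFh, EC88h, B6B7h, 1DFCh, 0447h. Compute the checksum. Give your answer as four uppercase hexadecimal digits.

BC65

One's-complement addition (fold any carry out of bit 15 back into bit 0):
  0x8D26 + 0xF0EF = 0x17E15 → wrap carry → 0x7E16
  0x7E16 + 0xEC88 = 0x16A9E → wrap carry → 0x6A9F
  0x6A9F + 0xB6B7 = 0x12156 → wrap carry → 0x2157
  0x2157 + 0x1DFC = 0x03F53
  0x3F53 + 0x0447 = 0x0439A
One's-complement sum = 0x439A.
Checksum = ~0x439A & 0xFFFF = 0xBC65.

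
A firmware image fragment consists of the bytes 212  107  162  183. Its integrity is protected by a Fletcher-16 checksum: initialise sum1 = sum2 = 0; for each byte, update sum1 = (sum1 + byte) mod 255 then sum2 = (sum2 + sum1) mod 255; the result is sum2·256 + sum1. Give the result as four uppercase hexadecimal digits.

Running sums (mod 255):
  after byte 0 (212): sum1=212, sum2=212
  after byte 1 (107): sum1=64, sum2=21
  after byte 2 (162): sum1=226, sum2=247
  after byte 3 (183): sum1=154, sum2=146
Checksum = sum2·256 + sum1 = 146·256 + 154 = 37530 = 0x929A.

929A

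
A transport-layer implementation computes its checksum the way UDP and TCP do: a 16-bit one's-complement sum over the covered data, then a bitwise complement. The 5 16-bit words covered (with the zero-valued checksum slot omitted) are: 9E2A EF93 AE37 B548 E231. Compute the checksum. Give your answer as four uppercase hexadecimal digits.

2C8F

One's-complement addition (fold any carry out of bit 15 back into bit 0):
  0x9E2A + 0xEF93 = 0x18DBD → wrap carry → 0x8DBE
  0x8DBE + 0xAE37 = 0x13BF5 → wrap carry → 0x3BF6
  0x3BF6 + 0xB548 = 0x0F13E
  0xF13E + 0xE231 = 0x1D36F → wrap carry → 0xD370
One's-complement sum = 0xD370.
Checksum = ~0xD370 & 0xFFFF = 0x2C8F.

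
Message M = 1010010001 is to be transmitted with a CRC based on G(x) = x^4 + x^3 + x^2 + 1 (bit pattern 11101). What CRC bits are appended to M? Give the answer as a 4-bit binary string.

Append 4 zeros: 10100100010000. Divide by 11101 (XOR where the leading bit is 1):
  pos 0: 10100 XOR 11101 = 01001
  pos 1: 10011 XOR 11101 = 01110
  pos 2: 11100 XOR 11101 = 00001
  pos 6: 10010 XOR 11101 = 01111
  pos 7: 11110 XOR 11101 = 00011
Remainder (last 4 bits) = 1100. This is the CRC / FCS.

1100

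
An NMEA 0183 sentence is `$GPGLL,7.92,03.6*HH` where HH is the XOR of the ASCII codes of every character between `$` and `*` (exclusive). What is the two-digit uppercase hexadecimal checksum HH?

59

XOR the ASCII codes of the payload characters:
  'G' = 0x47 → acc = 0x47
  'P' = 0x50 → acc = 0x17
  'G' = 0x47 → acc = 0x50
  'L' = 0x4C → acc = 0x1C
  'L' = 0x4C → acc = 0x50
  ',' = 0x2C → acc = 0x7C
  '7' = 0x37 → acc = 0x4B
  '.' = 0x2E → acc = 0x65
  '9' = 0x39 → acc = 0x5C
  '2' = 0x32 → acc = 0x6E
  ',' = 0x2C → acc = 0x42
  '0' = 0x30 → acc = 0x72
  '3' = 0x33 → acc = 0x41
  '.' = 0x2E → acc = 0x6F
  '6' = 0x36 → acc = 0x59
Checksum = 0x59.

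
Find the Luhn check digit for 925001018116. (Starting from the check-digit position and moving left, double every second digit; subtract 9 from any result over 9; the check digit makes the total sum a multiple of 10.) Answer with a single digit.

4

Partial digits right→left: 6 1 1 8 1 0 1 0 0 5 2 9
Double every second digit counting from the check-digit position (so the 1st, 3rd, 5th, ... of the partial from the right).
  doubled (with −9 where >9): 3 2 2 2 0 4 → sum 13
  kept as-is: 1 8 0 0 5 9 → sum 23
Total = 13 + 23 = 36.
Check digit = (10 − (36 mod 10)) mod 10 = 4.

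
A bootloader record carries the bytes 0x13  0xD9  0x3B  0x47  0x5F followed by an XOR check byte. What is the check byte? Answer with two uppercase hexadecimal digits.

E9

XOR the bytes together:
  start with 0x13
  0x13 ⊕ 0xD9 = 0xCA
  0xCA ⊕ 0x3B = 0xF1
  0xF1 ⊕ 0x47 = 0xB6
  0xB6 ⊕ 0x5F = 0xE9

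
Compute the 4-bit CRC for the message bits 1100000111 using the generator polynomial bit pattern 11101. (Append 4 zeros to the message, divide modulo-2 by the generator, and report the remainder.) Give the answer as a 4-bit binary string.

Append 4 zeros: 11000001110000. Divide by 11101 (XOR where the leading bit is 1):
  pos 0: 11000 XOR 11101 = 00101
  pos 2: 10100 XOR 11101 = 01001
  pos 3: 10011 XOR 11101 = 01110
  pos 4: 11101 XOR 11101 = 00000
  pos 9: 10000 XOR 11101 = 01101
Remainder (last 4 bits) = 1101. This is the CRC / FCS.

1101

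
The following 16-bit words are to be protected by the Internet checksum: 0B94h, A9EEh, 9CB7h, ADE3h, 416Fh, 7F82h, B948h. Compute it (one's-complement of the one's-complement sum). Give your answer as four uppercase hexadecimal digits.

85A7

One's-complement addition (fold any carry out of bit 15 back into bit 0):
  0x0B94 + 0xA9EE = 0x0B582
  0xB582 + 0x9CB7 = 0x15239 → wrap carry → 0x523A
  0x523A + 0xADE3 = 0x1001D → wrap carry → 0x001E
  0x001E + 0x416F = 0x0418D
  0x418D + 0x7F82 = 0x0C10F
  0xC10F + 0xB948 = 0x17A57 → wrap carry → 0x7A58
One's-complement sum = 0x7A58.
Checksum = ~0x7A58 & 0xFFFF = 0x85A7.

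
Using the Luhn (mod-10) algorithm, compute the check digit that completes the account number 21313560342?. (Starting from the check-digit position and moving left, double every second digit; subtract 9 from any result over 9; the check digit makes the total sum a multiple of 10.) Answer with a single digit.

0

Partial digits right→left: 2 4 3 0 6 5 3 1 3 1 2
Double every second digit counting from the check-digit position (so the 1st, 3rd, 5th, ... of the partial from the right).
  doubled (with −9 where >9): 4 6 3 6 6 4 → sum 29
  kept as-is: 4 0 5 1 1 → sum 11
Total = 29 + 11 = 40.
Check digit = (10 − (40 mod 10)) mod 10 = 0.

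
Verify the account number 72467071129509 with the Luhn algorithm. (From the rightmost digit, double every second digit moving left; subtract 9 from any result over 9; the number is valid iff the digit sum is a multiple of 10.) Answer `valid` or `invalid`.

invalid

From the right, keep odd positions and double even positions (subtract 9 from any doubled value over 9):
  doubled (positions 2,4,...): 0 9 2 5 5 8 5 → sum 34
  kept (positions 1,3,...): 9 5 2 1 0 6 2 → sum 25
Total = 59.
59 mod 10 = 9, so the number is invalid.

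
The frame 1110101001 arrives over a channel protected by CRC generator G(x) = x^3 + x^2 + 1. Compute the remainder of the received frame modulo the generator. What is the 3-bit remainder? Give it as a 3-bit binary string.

000

Modulo-2 division of 1110101001 by 1101:
  pos 0: 1110 XOR 1101 = 0011
  pos 2: 1110 XOR 1101 = 0011
  pos 4: 1110 XOR 1101 = 0011
  pos 6: 1101 XOR 1101 = 0000
Remainder = 000 (zero — the frame passes the CRC check).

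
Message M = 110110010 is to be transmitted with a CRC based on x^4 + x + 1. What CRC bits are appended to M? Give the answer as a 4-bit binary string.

1000

Append 4 zeros: 1101100100000. Divide by 10011 (XOR where the leading bit is 1):
  pos 0: 11011 XOR 10011 = 01000
  pos 1: 10000 XOR 10011 = 00011
  pos 4: 11010 XOR 10011 = 01001
  pos 5: 10010 XOR 10011 = 00001
Remainder (last 4 bits) = 1000. This is the CRC / FCS.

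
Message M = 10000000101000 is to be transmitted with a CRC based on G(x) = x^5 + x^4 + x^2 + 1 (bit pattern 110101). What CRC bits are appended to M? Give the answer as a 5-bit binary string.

Append 5 zeros: 1000000010100000000. Divide by 110101 (XOR where the leading bit is 1):
  pos 0: 100000 XOR 110101 = 010101
  pos 1: 101010 XOR 110101 = 011111
  pos 2: 111110 XOR 110101 = 001011
  pos 4: 101110 XOR 110101 = 011011
  pos 5: 110111 XOR 110101 = 000010
  pos 9: 100000 XOR 110101 = 010101
  pos 10: 101010 XOR 110101 = 011111
  pos 11: 111110 XOR 110101 = 001011
  pos 13: 101100 XOR 110101 = 011001
Remainder (last 5 bits) = 11001. This is the CRC / FCS.

11001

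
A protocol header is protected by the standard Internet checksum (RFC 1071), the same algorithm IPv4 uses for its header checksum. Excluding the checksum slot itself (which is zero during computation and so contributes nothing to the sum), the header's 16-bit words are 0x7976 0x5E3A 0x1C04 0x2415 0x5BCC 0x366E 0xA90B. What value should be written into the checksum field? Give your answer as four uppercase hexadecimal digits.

ACEF

One's-complement addition (fold any carry out of bit 15 back into bit 0):
  0x7976 + 0x5E3A = 0x0D7B0
  0xD7B0 + 0x1C04 = 0x0F3B4
  0xF3B4 + 0x2415 = 0x117C9 → wrap carry → 0x17CA
  0x17CA + 0x5BCC = 0x07396
  0x7396 + 0x366E = 0x0AA04
  0xAA04 + 0xA90B = 0x1530F → wrap carry → 0x5310
One's-complement sum = 0x5310.
Checksum = ~0x5310 & 0xFFFF = 0xACEF.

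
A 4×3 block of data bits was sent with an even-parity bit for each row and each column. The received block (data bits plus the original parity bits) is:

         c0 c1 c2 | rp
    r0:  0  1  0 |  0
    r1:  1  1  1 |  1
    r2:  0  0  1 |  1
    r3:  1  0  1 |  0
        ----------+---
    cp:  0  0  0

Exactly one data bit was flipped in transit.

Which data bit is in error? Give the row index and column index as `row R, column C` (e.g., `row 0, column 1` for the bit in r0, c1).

Recompute each row's even parity and compare to rp:
  r0: data parity 1, sent rp 0 → mismatch
  r1: data parity 1, sent rp 1 → ok
  r2: data parity 1, sent rp 1 → ok
  r3: data parity 0, sent rp 0 → ok
Recompute each column's even parity and compare to cp:
  c0: data parity 0, sent cp 0 → ok
  c1: data parity 0, sent cp 0 → ok
  c2: data parity 1, sent cp 0 → mismatch
Exactly one row (r0) and one column (c2) fail → the flipped bit is at their intersection.

row 0, column 2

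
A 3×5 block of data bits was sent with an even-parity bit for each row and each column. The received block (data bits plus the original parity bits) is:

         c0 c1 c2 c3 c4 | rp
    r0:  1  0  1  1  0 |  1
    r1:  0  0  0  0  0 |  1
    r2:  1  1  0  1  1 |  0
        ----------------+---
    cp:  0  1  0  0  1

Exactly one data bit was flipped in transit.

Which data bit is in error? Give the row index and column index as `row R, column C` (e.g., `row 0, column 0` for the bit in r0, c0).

row 1, column 2

Recompute each row's even parity and compare to rp:
  r0: data parity 1, sent rp 1 → ok
  r1: data parity 0, sent rp 1 → mismatch
  r2: data parity 0, sent rp 0 → ok
Recompute each column's even parity and compare to cp:
  c0: data parity 0, sent cp 0 → ok
  c1: data parity 1, sent cp 1 → ok
  c2: data parity 1, sent cp 0 → mismatch
  c3: data parity 0, sent cp 0 → ok
  c4: data parity 1, sent cp 1 → ok
Exactly one row (r1) and one column (c2) fail → the flipped bit is at their intersection.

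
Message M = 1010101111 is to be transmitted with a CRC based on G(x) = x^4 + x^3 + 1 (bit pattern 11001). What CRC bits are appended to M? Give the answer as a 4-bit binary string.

0100

Append 4 zeros: 10101011110000. Divide by 11001 (XOR where the leading bit is 1):
  pos 0: 10101 XOR 11001 = 01100
  pos 1: 11000 XOR 11001 = 00001
  pos 5: 11111 XOR 11001 = 00110
  pos 7: 11000 XOR 11001 = 00001
Remainder (last 4 bits) = 0100. This is the CRC / FCS.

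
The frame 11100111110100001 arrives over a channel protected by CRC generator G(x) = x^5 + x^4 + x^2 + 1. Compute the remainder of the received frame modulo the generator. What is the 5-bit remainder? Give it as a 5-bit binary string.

00000

Modulo-2 division of 11100111110100001 by 110101:
  pos 0: 111001 XOR 110101 = 001100
  pos 2: 110011 XOR 110101 = 000110
  pos 5: 110110 XOR 110101 = 000011
  pos 9: 111000 XOR 110101 = 001101
  pos 11: 110101 XOR 110101 = 000000
Remainder = 00000 (zero — the frame passes the CRC check).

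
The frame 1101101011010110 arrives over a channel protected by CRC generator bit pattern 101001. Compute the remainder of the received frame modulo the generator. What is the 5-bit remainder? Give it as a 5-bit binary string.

00000

Modulo-2 division of 1101101011010110 by 101001:
  pos 0: 110110 XOR 101001 = 011111
  pos 1: 111111 XOR 101001 = 010110
  pos 2: 101100 XOR 101001 = 000101
  pos 5: 101110 XOR 101001 = 000111
  pos 8: 111101 XOR 101001 = 010100
  pos 9: 101001 XOR 101001 = 000000
Remainder = 00000 (zero — the frame passes the CRC check).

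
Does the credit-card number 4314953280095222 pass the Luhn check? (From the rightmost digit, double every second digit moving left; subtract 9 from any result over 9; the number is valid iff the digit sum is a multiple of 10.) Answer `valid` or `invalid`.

invalid

From the right, keep odd positions and double even positions (subtract 9 from any doubled value over 9):
  doubled (positions 2,4,...): 4 1 0 7 6 9 2 8 → sum 37
  kept (positions 1,3,...): 2 2 9 0 2 5 4 3 → sum 27
Total = 64.
64 mod 10 = 4, so the number is invalid.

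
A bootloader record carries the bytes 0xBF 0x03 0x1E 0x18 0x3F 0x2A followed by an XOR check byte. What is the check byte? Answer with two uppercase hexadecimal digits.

AF

XOR the bytes together:
  start with 0xBF
  0xBF ⊕ 0x03 = 0xBC
  0xBC ⊕ 0x1E = 0xA2
  0xA2 ⊕ 0x18 = 0xBA
  0xBA ⊕ 0x3F = 0x85
  0x85 ⊕ 0x2A = 0xAF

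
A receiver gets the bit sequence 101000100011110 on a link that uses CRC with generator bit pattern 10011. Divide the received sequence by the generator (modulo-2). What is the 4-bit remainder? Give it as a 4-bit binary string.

Modulo-2 division of 101000100011110 by 10011:
  pos 0: 10100 XOR 10011 = 00111
  pos 2: 11101 XOR 10011 = 01110
  pos 3: 11100 XOR 10011 = 01111
  pos 4: 11110 XOR 10011 = 01101
  pos 5: 11010 XOR 10011 = 01001
  pos 6: 10011 XOR 10011 = 00000
Remainder = 1110 (nonzero — an error is detected).

1110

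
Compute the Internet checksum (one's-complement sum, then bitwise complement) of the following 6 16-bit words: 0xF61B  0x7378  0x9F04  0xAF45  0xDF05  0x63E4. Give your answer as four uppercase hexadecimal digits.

0537

One's-complement addition (fold any carry out of bit 15 back into bit 0):
  0xF61B + 0x7378 = 0x16993 → wrap carry → 0x6994
  0x6994 + 0x9F04 = 0x10898 → wrap carry → 0x0899
  0x0899 + 0xAF45 = 0x0B7DE
  0xB7DE + 0xDF05 = 0x196E3 → wrap carry → 0x96E4
  0x96E4 + 0x63E4 = 0x0FAC8
One's-complement sum = 0xFAC8.
Checksum = ~0xFAC8 & 0xFFFF = 0x0537.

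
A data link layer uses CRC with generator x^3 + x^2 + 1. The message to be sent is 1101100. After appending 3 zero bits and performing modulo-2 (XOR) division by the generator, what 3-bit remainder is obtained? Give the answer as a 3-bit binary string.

011

Append 3 zeros: 1101100000. Divide by 1101 (XOR where the leading bit is 1):
  pos 0: 1101 XOR 1101 = 0000
  pos 4: 1000 XOR 1101 = 0101
  pos 5: 1010 XOR 1101 = 0111
  pos 6: 1110 XOR 1101 = 0011
Remainder (last 3 bits) = 011. This is the CRC / FCS.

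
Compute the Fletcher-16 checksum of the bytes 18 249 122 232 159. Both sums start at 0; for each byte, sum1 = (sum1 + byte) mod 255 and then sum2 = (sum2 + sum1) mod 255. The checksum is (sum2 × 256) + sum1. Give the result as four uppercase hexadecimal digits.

230F

Running sums (mod 255):
  after byte 0 (18): sum1=18, sum2=18
  after byte 1 (249): sum1=12, sum2=30
  after byte 2 (122): sum1=134, sum2=164
  after byte 3 (232): sum1=111, sum2=20
  after byte 4 (159): sum1=15, sum2=35
Checksum = sum2·256 + sum1 = 35·256 + 15 = 8975 = 0x230F.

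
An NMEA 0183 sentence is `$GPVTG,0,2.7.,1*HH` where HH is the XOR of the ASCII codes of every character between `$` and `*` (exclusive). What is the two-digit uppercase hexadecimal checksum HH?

XOR the ASCII codes of the payload characters:
  'G' = 0x47 → acc = 0x47
  'P' = 0x50 → acc = 0x17
  'V' = 0x56 → acc = 0x41
  'T' = 0x54 → acc = 0x15
  'G' = 0x47 → acc = 0x52
  ',' = 0x2C → acc = 0x7E
  '0' = 0x30 → acc = 0x4E
  ',' = 0x2C → acc = 0x62
  '2' = 0x32 → acc = 0x50
  '.' = 0x2E → acc = 0x7E
  '7' = 0x37 → acc = 0x49
  '.' = 0x2E → acc = 0x67
  ',' = 0x2C → acc = 0x4B
  '1' = 0x31 → acc = 0x7A
Checksum = 0x7A.

7A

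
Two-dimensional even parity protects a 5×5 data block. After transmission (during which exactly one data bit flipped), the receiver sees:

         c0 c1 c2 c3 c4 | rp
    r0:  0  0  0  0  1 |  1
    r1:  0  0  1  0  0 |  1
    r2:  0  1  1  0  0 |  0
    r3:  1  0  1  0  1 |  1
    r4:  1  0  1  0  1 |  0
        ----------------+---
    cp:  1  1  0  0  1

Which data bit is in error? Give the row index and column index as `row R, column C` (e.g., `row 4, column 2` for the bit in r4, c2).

Recompute each row's even parity and compare to rp:
  r0: data parity 1, sent rp 1 → ok
  r1: data parity 1, sent rp 1 → ok
  r2: data parity 0, sent rp 0 → ok
  r3: data parity 1, sent rp 1 → ok
  r4: data parity 1, sent rp 0 → mismatch
Recompute each column's even parity and compare to cp:
  c0: data parity 0, sent cp 1 → mismatch
  c1: data parity 1, sent cp 1 → ok
  c2: data parity 0, sent cp 0 → ok
  c3: data parity 0, sent cp 0 → ok
  c4: data parity 1, sent cp 1 → ok
Exactly one row (r4) and one column (c0) fail → the flipped bit is at their intersection.

row 4, column 0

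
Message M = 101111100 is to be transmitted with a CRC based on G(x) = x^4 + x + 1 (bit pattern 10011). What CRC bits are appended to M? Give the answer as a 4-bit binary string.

Append 4 zeros: 1011111000000. Divide by 10011 (XOR where the leading bit is 1):
  pos 0: 10111 XOR 10011 = 00100
  pos 2: 10011 XOR 10011 = 00000
Remainder (last 4 bits) = 0000. This is the CRC / FCS.

0000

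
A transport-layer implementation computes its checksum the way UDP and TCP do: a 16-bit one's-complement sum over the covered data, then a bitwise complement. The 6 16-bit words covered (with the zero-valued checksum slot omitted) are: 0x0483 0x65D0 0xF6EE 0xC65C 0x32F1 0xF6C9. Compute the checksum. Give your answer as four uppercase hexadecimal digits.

One's-complement addition (fold any carry out of bit 15 back into bit 0):
  0x0483 + 0x65D0 = 0x06A53
  0x6A53 + 0xF6EE = 0x16141 → wrap carry → 0x6142
  0x6142 + 0xC65C = 0x1279E → wrap carry → 0x279F
  0x279F + 0x32F1 = 0x05A90
  0x5A90 + 0xF6C9 = 0x15159 → wrap carry → 0x515A
One's-complement sum = 0x515A.
Checksum = ~0x515A & 0xFFFF = 0xAEA5.

AEA5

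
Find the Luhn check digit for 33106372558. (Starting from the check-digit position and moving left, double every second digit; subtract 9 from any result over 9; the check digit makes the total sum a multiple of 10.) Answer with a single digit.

3

Partial digits right→left: 8 5 5 2 7 3 6 0 1 3 3
Double every second digit counting from the check-digit position (so the 1st, 3rd, 5th, ... of the partial from the right).
  doubled (with −9 where >9): 7 1 5 3 2 6 → sum 24
  kept as-is: 5 2 3 0 3 → sum 13
Total = 24 + 13 = 37.
Check digit = (10 − (37 mod 10)) mod 10 = 3.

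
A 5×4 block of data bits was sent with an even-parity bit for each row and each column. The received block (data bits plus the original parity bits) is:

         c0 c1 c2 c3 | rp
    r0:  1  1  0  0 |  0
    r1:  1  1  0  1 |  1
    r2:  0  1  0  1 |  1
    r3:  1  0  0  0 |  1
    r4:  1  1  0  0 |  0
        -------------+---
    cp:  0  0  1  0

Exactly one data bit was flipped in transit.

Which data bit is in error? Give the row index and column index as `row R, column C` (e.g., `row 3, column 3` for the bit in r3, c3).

row 2, column 2

Recompute each row's even parity and compare to rp:
  r0: data parity 0, sent rp 0 → ok
  r1: data parity 1, sent rp 1 → ok
  r2: data parity 0, sent rp 1 → mismatch
  r3: data parity 1, sent rp 1 → ok
  r4: data parity 0, sent rp 0 → ok
Recompute each column's even parity and compare to cp:
  c0: data parity 0, sent cp 0 → ok
  c1: data parity 0, sent cp 0 → ok
  c2: data parity 0, sent cp 1 → mismatch
  c3: data parity 0, sent cp 0 → ok
Exactly one row (r2) and one column (c2) fail → the flipped bit is at their intersection.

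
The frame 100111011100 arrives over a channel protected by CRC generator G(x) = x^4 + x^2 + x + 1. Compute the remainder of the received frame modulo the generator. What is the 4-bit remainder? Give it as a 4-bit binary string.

0100

Modulo-2 division of 100111011100 by 10111:
  pos 0: 10011 XOR 10111 = 00100
  pos 2: 10010 XOR 10111 = 00101
  pos 4: 10111 XOR 10111 = 00000
Remainder = 0100 (nonzero — an error is detected).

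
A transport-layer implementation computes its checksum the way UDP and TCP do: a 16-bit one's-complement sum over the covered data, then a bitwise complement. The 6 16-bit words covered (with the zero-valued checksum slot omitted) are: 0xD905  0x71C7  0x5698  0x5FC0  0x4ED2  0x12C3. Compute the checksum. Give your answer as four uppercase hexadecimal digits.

One's-complement addition (fold any carry out of bit 15 back into bit 0):
  0xD905 + 0x71C7 = 0x14ACC → wrap carry → 0x4ACD
  0x4ACD + 0x5698 = 0x0A165
  0xA165 + 0x5FC0 = 0x10125 → wrap carry → 0x0126
  0x0126 + 0x4ED2 = 0x04FF8
  0x4FF8 + 0x12C3 = 0x062BB
One's-complement sum = 0x62BB.
Checksum = ~0x62BB & 0xFFFF = 0x9D44.

9D44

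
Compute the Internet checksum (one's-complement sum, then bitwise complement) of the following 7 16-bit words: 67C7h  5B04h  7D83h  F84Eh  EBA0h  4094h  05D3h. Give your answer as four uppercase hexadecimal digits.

One's-complement addition (fold any carry out of bit 15 back into bit 0):
  0x67C7 + 0x5B04 = 0x0C2CB
  0xC2CB + 0x7D83 = 0x1404E → wrap carry → 0x404F
  0x404F + 0xF84E = 0x1389D → wrap carry → 0x389E
  0x389E + 0xEBA0 = 0x1243E → wrap carry → 0x243F
  0x243F + 0x4094 = 0x064D3
  0x64D3 + 0x05D3 = 0x06AA6
One's-complement sum = 0x6AA6.
Checksum = ~0x6AA6 & 0xFFFF = 0x9559.

9559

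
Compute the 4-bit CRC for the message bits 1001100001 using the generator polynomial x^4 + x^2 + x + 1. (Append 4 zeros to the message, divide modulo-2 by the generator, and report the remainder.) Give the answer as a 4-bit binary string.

Append 4 zeros: 10011000010000. Divide by 10111 (XOR where the leading bit is 1):
  pos 0: 10011 XOR 10111 = 00100
  pos 2: 10000 XOR 10111 = 00111
  pos 4: 11100 XOR 10111 = 01011
  pos 5: 10111 XOR 10111 = 00000
Remainder (last 4 bits) = 0000. This is the CRC / FCS.

0000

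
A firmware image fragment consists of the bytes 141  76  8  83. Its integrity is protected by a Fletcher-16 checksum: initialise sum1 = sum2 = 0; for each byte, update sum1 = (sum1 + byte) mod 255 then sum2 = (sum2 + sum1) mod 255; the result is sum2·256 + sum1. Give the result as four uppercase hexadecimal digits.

7E35

Running sums (mod 255):
  after byte 0 (141): sum1=141, sum2=141
  after byte 1 (76): sum1=217, sum2=103
  after byte 2 (8): sum1=225, sum2=73
  after byte 3 (83): sum1=53, sum2=126
Checksum = sum2·256 + sum1 = 126·256 + 53 = 32309 = 0x7E35.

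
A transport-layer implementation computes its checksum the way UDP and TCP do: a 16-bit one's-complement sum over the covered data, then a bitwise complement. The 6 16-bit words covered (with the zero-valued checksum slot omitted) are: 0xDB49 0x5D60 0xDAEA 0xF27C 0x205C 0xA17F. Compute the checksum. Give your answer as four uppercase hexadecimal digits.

3812

One's-complement addition (fold any carry out of bit 15 back into bit 0):
  0xDB49 + 0x5D60 = 0x138A9 → wrap carry → 0x38AA
  0x38AA + 0xDAEA = 0x11394 → wrap carry → 0x1395
  0x1395 + 0xF27C = 0x10611 → wrap carry → 0x0612
  0x0612 + 0x205C = 0x0266E
  0x266E + 0xA17F = 0x0C7ED
One's-complement sum = 0xC7ED.
Checksum = ~0xC7ED & 0xFFFF = 0x3812.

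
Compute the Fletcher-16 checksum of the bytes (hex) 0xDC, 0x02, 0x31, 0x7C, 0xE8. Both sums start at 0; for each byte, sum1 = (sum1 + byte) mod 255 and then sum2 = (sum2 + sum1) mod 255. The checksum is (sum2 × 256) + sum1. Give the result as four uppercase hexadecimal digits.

Running sums (mod 255):
  after byte 0 (0xDC): sum1=220, sum2=220
  after byte 1 (0x02): sum1=222, sum2=187
  after byte 2 (0x31): sum1=16, sum2=203
  after byte 3 (0x7C): sum1=140, sum2=88
  after byte 4 (0xE8): sum1=117, sum2=205
Checksum = sum2·256 + sum1 = 205·256 + 117 = 52597 = 0xCD75.

CD75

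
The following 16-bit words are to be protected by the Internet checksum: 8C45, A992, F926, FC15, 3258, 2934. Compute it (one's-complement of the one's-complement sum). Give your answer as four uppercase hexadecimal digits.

795E

One's-complement addition (fold any carry out of bit 15 back into bit 0):
  0x8C45 + 0xA992 = 0x135D7 → wrap carry → 0x35D8
  0x35D8 + 0xF926 = 0x12EFE → wrap carry → 0x2EFF
  0x2EFF + 0xFC15 = 0x12B14 → wrap carry → 0x2B15
  0x2B15 + 0x3258 = 0x05D6D
  0x5D6D + 0x2934 = 0x086A1
One's-complement sum = 0x86A1.
Checksum = ~0x86A1 & 0xFFFF = 0x795E.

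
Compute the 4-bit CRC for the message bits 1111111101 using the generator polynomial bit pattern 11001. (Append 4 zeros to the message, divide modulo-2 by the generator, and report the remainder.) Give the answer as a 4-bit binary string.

1000

Append 4 zeros: 11111111010000. Divide by 11001 (XOR where the leading bit is 1):
  pos 0: 11111 XOR 11001 = 00110
  pos 2: 11011 XOR 11001 = 00010
  pos 5: 10101 XOR 11001 = 01100
  pos 6: 11000 XOR 11001 = 00001
Remainder (last 4 bits) = 1000. This is the CRC / FCS.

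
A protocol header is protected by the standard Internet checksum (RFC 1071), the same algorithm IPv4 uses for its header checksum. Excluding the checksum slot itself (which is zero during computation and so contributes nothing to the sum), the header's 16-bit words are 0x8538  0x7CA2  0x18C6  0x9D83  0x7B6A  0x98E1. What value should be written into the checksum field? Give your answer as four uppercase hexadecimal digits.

338F

One's-complement addition (fold any carry out of bit 15 back into bit 0):
  0x8538 + 0x7CA2 = 0x101DA → wrap carry → 0x01DB
  0x01DB + 0x18C6 = 0x01AA1
  0x1AA1 + 0x9D83 = 0x0B824
  0xB824 + 0x7B6A = 0x1338E → wrap carry → 0x338F
  0x338F + 0x98E1 = 0x0CC70
One's-complement sum = 0xCC70.
Checksum = ~0xCC70 & 0xFFFF = 0x338F.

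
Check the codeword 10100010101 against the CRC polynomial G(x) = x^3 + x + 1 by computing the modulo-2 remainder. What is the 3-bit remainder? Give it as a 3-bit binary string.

Modulo-2 division of 10100010101 by 1011:
  pos 0: 1010 XOR 1011 = 0001
  pos 3: 1001 XOR 1011 = 0010
  pos 5: 1001 XOR 1011 = 0010
  pos 7: 1001 XOR 1011 = 0010
Remainder = 010 (nonzero — an error is detected).

010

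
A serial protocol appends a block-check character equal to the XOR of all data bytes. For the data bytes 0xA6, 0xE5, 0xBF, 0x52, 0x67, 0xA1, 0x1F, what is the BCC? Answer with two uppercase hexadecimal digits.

77

XOR the bytes together:
  start with 0xA6
  0xA6 ⊕ 0xE5 = 0x43
  0x43 ⊕ 0xBF = 0xFC
  0xFC ⊕ 0x52 = 0xAE
  0xAE ⊕ 0x67 = 0xC9
  0xC9 ⊕ 0xA1 = 0x68
  0x68 ⊕ 0x1F = 0x77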